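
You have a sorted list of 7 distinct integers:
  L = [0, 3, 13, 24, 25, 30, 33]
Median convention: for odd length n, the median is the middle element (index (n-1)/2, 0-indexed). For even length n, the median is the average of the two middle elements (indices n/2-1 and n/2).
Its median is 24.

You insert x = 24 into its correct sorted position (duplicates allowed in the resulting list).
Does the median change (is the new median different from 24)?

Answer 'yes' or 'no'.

Old median = 24
Insert x = 24
New median = 24
Changed? no

Answer: no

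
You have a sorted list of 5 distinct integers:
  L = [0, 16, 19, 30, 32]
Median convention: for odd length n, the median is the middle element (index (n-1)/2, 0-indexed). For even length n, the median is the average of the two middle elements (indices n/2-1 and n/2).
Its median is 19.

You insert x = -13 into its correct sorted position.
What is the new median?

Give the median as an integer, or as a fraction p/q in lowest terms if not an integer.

Old list (sorted, length 5): [0, 16, 19, 30, 32]
Old median = 19
Insert x = -13
Old length odd (5). Middle was index 2 = 19.
New length even (6). New median = avg of two middle elements.
x = -13: 0 elements are < x, 5 elements are > x.
New sorted list: [-13, 0, 16, 19, 30, 32]
New median = 35/2

Answer: 35/2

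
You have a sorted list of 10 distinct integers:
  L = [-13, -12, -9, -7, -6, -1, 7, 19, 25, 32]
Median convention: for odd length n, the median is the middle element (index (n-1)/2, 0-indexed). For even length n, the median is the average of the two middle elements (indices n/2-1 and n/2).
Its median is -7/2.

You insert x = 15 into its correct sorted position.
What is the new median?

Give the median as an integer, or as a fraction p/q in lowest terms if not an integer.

Answer: -1

Derivation:
Old list (sorted, length 10): [-13, -12, -9, -7, -6, -1, 7, 19, 25, 32]
Old median = -7/2
Insert x = 15
Old length even (10). Middle pair: indices 4,5 = -6,-1.
New length odd (11). New median = single middle element.
x = 15: 7 elements are < x, 3 elements are > x.
New sorted list: [-13, -12, -9, -7, -6, -1, 7, 15, 19, 25, 32]
New median = -1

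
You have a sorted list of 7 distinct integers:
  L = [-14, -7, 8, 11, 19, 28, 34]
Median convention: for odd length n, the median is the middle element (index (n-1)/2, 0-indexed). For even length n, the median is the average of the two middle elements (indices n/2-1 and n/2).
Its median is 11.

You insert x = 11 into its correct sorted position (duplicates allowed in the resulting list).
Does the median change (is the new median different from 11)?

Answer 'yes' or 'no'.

Old median = 11
Insert x = 11
New median = 11
Changed? no

Answer: no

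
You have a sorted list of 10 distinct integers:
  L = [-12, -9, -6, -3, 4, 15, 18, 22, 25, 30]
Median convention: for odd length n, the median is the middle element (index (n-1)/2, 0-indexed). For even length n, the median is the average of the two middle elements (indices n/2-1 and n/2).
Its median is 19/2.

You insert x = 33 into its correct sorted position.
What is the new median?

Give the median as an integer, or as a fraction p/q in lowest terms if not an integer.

Old list (sorted, length 10): [-12, -9, -6, -3, 4, 15, 18, 22, 25, 30]
Old median = 19/2
Insert x = 33
Old length even (10). Middle pair: indices 4,5 = 4,15.
New length odd (11). New median = single middle element.
x = 33: 10 elements are < x, 0 elements are > x.
New sorted list: [-12, -9, -6, -3, 4, 15, 18, 22, 25, 30, 33]
New median = 15

Answer: 15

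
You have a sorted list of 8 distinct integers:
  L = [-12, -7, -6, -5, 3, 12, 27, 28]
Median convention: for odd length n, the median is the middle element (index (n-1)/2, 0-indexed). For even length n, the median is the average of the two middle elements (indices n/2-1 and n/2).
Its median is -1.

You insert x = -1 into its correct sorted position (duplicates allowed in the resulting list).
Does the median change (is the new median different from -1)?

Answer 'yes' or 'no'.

Answer: no

Derivation:
Old median = -1
Insert x = -1
New median = -1
Changed? no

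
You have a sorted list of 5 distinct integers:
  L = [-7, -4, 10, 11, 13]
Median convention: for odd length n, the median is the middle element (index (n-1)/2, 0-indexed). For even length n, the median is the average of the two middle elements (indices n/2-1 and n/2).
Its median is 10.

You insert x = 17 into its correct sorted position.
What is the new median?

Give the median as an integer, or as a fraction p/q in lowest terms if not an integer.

Answer: 21/2

Derivation:
Old list (sorted, length 5): [-7, -4, 10, 11, 13]
Old median = 10
Insert x = 17
Old length odd (5). Middle was index 2 = 10.
New length even (6). New median = avg of two middle elements.
x = 17: 5 elements are < x, 0 elements are > x.
New sorted list: [-7, -4, 10, 11, 13, 17]
New median = 21/2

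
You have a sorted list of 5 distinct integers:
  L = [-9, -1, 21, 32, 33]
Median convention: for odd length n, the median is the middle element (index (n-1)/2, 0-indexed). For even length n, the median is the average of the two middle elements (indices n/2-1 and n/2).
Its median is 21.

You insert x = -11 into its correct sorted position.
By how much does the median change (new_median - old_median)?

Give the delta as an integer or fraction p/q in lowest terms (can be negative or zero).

Old median = 21
After inserting x = -11: new sorted = [-11, -9, -1, 21, 32, 33]
New median = 10
Delta = 10 - 21 = -11

Answer: -11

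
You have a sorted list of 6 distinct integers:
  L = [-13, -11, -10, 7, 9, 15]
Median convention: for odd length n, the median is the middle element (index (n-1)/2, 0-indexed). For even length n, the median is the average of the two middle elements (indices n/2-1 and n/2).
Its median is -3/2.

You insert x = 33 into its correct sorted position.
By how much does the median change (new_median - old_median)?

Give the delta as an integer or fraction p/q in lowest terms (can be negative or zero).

Answer: 17/2

Derivation:
Old median = -3/2
After inserting x = 33: new sorted = [-13, -11, -10, 7, 9, 15, 33]
New median = 7
Delta = 7 - -3/2 = 17/2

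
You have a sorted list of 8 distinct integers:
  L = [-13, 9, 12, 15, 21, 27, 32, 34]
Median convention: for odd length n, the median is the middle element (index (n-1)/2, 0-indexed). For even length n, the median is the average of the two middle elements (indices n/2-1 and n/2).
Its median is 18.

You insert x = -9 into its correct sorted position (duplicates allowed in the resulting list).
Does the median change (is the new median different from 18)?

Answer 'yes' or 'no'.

Answer: yes

Derivation:
Old median = 18
Insert x = -9
New median = 15
Changed? yes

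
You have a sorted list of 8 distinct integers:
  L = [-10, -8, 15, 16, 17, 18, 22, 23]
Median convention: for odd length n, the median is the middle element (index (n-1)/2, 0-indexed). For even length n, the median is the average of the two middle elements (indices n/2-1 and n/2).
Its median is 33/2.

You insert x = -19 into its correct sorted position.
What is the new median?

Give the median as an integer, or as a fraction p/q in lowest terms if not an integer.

Old list (sorted, length 8): [-10, -8, 15, 16, 17, 18, 22, 23]
Old median = 33/2
Insert x = -19
Old length even (8). Middle pair: indices 3,4 = 16,17.
New length odd (9). New median = single middle element.
x = -19: 0 elements are < x, 8 elements are > x.
New sorted list: [-19, -10, -8, 15, 16, 17, 18, 22, 23]
New median = 16

Answer: 16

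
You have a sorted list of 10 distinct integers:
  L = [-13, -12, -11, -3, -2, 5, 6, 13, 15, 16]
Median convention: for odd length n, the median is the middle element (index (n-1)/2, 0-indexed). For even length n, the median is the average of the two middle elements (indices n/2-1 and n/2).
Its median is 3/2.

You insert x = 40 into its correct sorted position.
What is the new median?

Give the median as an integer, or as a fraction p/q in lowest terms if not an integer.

Old list (sorted, length 10): [-13, -12, -11, -3, -2, 5, 6, 13, 15, 16]
Old median = 3/2
Insert x = 40
Old length even (10). Middle pair: indices 4,5 = -2,5.
New length odd (11). New median = single middle element.
x = 40: 10 elements are < x, 0 elements are > x.
New sorted list: [-13, -12, -11, -3, -2, 5, 6, 13, 15, 16, 40]
New median = 5

Answer: 5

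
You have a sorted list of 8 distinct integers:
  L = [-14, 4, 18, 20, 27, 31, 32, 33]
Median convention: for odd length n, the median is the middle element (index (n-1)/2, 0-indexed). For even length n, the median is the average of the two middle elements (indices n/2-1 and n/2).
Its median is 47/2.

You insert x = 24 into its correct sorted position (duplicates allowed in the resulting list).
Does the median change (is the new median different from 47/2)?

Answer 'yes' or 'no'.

Old median = 47/2
Insert x = 24
New median = 24
Changed? yes

Answer: yes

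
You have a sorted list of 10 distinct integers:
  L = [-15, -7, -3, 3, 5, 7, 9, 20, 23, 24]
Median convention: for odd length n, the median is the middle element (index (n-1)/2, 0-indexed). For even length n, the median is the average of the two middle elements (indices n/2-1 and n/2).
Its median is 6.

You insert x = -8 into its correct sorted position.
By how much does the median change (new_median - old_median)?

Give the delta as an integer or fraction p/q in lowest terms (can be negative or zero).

Answer: -1

Derivation:
Old median = 6
After inserting x = -8: new sorted = [-15, -8, -7, -3, 3, 5, 7, 9, 20, 23, 24]
New median = 5
Delta = 5 - 6 = -1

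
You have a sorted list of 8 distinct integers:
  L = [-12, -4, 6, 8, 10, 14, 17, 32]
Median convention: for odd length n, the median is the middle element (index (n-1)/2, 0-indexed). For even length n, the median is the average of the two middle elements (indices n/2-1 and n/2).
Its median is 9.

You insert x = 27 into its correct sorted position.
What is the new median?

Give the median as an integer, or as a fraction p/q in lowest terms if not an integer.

Answer: 10

Derivation:
Old list (sorted, length 8): [-12, -4, 6, 8, 10, 14, 17, 32]
Old median = 9
Insert x = 27
Old length even (8). Middle pair: indices 3,4 = 8,10.
New length odd (9). New median = single middle element.
x = 27: 7 elements are < x, 1 elements are > x.
New sorted list: [-12, -4, 6, 8, 10, 14, 17, 27, 32]
New median = 10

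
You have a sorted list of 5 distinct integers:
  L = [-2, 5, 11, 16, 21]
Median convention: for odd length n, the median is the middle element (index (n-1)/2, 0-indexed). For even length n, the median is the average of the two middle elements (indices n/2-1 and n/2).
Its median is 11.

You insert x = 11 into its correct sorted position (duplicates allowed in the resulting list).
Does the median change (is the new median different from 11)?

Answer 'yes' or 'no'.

Answer: no

Derivation:
Old median = 11
Insert x = 11
New median = 11
Changed? no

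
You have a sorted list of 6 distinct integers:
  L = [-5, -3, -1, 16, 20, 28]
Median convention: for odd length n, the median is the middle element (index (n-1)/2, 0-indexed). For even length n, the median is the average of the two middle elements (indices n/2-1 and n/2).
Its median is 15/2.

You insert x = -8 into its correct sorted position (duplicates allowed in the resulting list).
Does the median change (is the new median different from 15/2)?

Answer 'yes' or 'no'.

Old median = 15/2
Insert x = -8
New median = -1
Changed? yes

Answer: yes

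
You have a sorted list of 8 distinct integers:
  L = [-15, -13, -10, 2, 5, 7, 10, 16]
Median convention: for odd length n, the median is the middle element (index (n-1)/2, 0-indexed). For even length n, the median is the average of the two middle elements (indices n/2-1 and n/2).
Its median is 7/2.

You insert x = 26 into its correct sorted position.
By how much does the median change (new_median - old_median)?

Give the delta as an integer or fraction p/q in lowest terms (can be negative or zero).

Answer: 3/2

Derivation:
Old median = 7/2
After inserting x = 26: new sorted = [-15, -13, -10, 2, 5, 7, 10, 16, 26]
New median = 5
Delta = 5 - 7/2 = 3/2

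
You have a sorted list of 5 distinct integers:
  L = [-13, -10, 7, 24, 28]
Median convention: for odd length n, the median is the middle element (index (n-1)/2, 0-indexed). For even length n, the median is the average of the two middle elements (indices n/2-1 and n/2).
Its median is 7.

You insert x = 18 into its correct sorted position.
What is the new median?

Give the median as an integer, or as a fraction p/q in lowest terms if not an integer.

Answer: 25/2

Derivation:
Old list (sorted, length 5): [-13, -10, 7, 24, 28]
Old median = 7
Insert x = 18
Old length odd (5). Middle was index 2 = 7.
New length even (6). New median = avg of two middle elements.
x = 18: 3 elements are < x, 2 elements are > x.
New sorted list: [-13, -10, 7, 18, 24, 28]
New median = 25/2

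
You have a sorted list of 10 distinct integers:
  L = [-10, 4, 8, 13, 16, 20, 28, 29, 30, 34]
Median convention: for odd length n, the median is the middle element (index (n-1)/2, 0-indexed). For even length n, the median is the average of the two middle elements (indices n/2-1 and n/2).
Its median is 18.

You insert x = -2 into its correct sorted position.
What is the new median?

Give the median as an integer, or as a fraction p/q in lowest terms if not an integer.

Old list (sorted, length 10): [-10, 4, 8, 13, 16, 20, 28, 29, 30, 34]
Old median = 18
Insert x = -2
Old length even (10). Middle pair: indices 4,5 = 16,20.
New length odd (11). New median = single middle element.
x = -2: 1 elements are < x, 9 elements are > x.
New sorted list: [-10, -2, 4, 8, 13, 16, 20, 28, 29, 30, 34]
New median = 16

Answer: 16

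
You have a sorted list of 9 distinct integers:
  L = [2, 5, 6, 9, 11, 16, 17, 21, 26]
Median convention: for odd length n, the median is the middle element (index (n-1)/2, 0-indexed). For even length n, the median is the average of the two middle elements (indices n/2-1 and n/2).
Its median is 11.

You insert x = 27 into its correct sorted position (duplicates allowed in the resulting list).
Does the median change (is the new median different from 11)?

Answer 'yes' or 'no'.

Old median = 11
Insert x = 27
New median = 27/2
Changed? yes

Answer: yes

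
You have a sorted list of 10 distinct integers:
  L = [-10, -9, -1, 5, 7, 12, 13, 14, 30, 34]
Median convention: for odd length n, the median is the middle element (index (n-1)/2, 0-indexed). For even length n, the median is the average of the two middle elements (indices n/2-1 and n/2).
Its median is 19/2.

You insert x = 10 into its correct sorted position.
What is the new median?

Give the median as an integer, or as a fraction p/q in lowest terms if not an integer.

Old list (sorted, length 10): [-10, -9, -1, 5, 7, 12, 13, 14, 30, 34]
Old median = 19/2
Insert x = 10
Old length even (10). Middle pair: indices 4,5 = 7,12.
New length odd (11). New median = single middle element.
x = 10: 5 elements are < x, 5 elements are > x.
New sorted list: [-10, -9, -1, 5, 7, 10, 12, 13, 14, 30, 34]
New median = 10

Answer: 10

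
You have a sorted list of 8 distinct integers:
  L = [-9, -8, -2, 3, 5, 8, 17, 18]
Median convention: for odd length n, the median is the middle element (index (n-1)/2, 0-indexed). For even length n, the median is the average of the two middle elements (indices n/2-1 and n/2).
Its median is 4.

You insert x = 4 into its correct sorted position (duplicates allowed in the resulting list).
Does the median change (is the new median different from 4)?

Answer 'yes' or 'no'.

Old median = 4
Insert x = 4
New median = 4
Changed? no

Answer: no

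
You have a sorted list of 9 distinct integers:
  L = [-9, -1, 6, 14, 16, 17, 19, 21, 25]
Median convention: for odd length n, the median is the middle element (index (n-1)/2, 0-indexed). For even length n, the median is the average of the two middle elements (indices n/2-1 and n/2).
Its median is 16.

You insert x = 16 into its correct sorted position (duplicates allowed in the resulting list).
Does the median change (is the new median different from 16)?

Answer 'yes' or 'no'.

Old median = 16
Insert x = 16
New median = 16
Changed? no

Answer: no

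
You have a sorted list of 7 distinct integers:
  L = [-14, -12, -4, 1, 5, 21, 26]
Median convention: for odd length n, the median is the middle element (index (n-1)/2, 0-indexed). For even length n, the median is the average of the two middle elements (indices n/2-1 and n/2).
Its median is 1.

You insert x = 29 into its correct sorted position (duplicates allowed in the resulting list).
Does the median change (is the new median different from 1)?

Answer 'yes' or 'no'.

Answer: yes

Derivation:
Old median = 1
Insert x = 29
New median = 3
Changed? yes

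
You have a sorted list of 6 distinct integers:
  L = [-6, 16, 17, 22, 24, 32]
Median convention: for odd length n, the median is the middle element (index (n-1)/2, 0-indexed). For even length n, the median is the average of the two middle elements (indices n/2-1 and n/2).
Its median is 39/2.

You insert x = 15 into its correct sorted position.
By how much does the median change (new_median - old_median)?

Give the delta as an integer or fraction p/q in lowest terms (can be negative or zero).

Old median = 39/2
After inserting x = 15: new sorted = [-6, 15, 16, 17, 22, 24, 32]
New median = 17
Delta = 17 - 39/2 = -5/2

Answer: -5/2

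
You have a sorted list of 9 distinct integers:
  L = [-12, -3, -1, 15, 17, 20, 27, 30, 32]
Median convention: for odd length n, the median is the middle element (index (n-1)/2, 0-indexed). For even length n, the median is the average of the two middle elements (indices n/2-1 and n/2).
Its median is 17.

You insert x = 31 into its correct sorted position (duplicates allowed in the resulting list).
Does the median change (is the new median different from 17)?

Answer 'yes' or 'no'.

Old median = 17
Insert x = 31
New median = 37/2
Changed? yes

Answer: yes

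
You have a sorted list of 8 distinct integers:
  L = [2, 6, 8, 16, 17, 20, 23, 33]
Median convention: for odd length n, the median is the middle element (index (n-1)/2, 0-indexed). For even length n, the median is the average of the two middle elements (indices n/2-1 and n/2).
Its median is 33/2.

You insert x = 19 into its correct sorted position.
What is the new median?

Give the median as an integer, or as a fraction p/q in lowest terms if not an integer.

Answer: 17

Derivation:
Old list (sorted, length 8): [2, 6, 8, 16, 17, 20, 23, 33]
Old median = 33/2
Insert x = 19
Old length even (8). Middle pair: indices 3,4 = 16,17.
New length odd (9). New median = single middle element.
x = 19: 5 elements are < x, 3 elements are > x.
New sorted list: [2, 6, 8, 16, 17, 19, 20, 23, 33]
New median = 17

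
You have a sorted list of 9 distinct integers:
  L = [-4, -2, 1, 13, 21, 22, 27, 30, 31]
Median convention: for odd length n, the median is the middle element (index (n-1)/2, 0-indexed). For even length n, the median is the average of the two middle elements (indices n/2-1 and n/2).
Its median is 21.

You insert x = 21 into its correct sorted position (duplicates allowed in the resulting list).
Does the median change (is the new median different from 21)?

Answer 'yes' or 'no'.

Answer: no

Derivation:
Old median = 21
Insert x = 21
New median = 21
Changed? no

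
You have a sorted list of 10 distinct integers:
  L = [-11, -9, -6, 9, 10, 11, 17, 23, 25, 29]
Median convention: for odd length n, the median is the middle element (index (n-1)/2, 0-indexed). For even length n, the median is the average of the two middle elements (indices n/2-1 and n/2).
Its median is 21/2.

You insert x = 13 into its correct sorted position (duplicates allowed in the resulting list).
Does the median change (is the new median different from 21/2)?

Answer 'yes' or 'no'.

Old median = 21/2
Insert x = 13
New median = 11
Changed? yes

Answer: yes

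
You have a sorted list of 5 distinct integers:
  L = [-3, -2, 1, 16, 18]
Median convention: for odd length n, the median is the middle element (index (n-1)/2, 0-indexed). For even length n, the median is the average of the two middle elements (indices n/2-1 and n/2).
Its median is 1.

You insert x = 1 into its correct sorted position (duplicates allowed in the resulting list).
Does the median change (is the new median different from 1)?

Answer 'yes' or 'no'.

Answer: no

Derivation:
Old median = 1
Insert x = 1
New median = 1
Changed? no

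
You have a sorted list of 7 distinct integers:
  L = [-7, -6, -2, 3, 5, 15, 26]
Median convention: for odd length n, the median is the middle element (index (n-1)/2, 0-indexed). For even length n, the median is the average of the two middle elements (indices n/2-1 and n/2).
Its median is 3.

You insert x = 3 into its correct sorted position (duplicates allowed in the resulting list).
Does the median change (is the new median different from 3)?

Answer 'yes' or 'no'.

Old median = 3
Insert x = 3
New median = 3
Changed? no

Answer: no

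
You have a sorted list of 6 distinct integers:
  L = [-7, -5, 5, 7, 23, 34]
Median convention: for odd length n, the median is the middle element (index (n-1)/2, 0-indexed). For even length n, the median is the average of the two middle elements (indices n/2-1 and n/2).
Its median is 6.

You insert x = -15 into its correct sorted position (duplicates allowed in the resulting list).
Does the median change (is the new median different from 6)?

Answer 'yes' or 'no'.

Old median = 6
Insert x = -15
New median = 5
Changed? yes

Answer: yes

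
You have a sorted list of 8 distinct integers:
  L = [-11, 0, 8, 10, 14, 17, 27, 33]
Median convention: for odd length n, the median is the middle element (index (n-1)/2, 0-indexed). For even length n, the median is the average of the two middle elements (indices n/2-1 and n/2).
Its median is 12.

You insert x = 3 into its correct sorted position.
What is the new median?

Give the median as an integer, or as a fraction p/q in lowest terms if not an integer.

Old list (sorted, length 8): [-11, 0, 8, 10, 14, 17, 27, 33]
Old median = 12
Insert x = 3
Old length even (8). Middle pair: indices 3,4 = 10,14.
New length odd (9). New median = single middle element.
x = 3: 2 elements are < x, 6 elements are > x.
New sorted list: [-11, 0, 3, 8, 10, 14, 17, 27, 33]
New median = 10

Answer: 10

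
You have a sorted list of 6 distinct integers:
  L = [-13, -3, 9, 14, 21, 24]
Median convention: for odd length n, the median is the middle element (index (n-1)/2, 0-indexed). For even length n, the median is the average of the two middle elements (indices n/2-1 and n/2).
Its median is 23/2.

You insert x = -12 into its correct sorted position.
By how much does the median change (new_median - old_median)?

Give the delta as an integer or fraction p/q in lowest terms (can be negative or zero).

Old median = 23/2
After inserting x = -12: new sorted = [-13, -12, -3, 9, 14, 21, 24]
New median = 9
Delta = 9 - 23/2 = -5/2

Answer: -5/2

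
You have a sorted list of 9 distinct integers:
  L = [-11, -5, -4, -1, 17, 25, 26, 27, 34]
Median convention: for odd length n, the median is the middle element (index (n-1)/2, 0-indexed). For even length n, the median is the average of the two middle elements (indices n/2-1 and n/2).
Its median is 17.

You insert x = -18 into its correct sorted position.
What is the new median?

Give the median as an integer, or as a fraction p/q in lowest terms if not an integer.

Answer: 8

Derivation:
Old list (sorted, length 9): [-11, -5, -4, -1, 17, 25, 26, 27, 34]
Old median = 17
Insert x = -18
Old length odd (9). Middle was index 4 = 17.
New length even (10). New median = avg of two middle elements.
x = -18: 0 elements are < x, 9 elements are > x.
New sorted list: [-18, -11, -5, -4, -1, 17, 25, 26, 27, 34]
New median = 8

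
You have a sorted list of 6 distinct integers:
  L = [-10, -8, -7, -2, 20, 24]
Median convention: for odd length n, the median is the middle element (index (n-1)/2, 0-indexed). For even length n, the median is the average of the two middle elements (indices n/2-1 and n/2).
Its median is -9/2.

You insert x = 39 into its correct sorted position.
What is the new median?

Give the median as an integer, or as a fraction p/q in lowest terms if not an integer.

Answer: -2

Derivation:
Old list (sorted, length 6): [-10, -8, -7, -2, 20, 24]
Old median = -9/2
Insert x = 39
Old length even (6). Middle pair: indices 2,3 = -7,-2.
New length odd (7). New median = single middle element.
x = 39: 6 elements are < x, 0 elements are > x.
New sorted list: [-10, -8, -7, -2, 20, 24, 39]
New median = -2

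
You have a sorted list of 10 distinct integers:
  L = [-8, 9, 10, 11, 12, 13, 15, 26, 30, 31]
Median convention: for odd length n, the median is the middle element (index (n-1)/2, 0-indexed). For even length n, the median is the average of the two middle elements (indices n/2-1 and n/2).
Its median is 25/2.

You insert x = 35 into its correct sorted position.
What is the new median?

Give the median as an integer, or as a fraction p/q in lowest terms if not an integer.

Answer: 13

Derivation:
Old list (sorted, length 10): [-8, 9, 10, 11, 12, 13, 15, 26, 30, 31]
Old median = 25/2
Insert x = 35
Old length even (10). Middle pair: indices 4,5 = 12,13.
New length odd (11). New median = single middle element.
x = 35: 10 elements are < x, 0 elements are > x.
New sorted list: [-8, 9, 10, 11, 12, 13, 15, 26, 30, 31, 35]
New median = 13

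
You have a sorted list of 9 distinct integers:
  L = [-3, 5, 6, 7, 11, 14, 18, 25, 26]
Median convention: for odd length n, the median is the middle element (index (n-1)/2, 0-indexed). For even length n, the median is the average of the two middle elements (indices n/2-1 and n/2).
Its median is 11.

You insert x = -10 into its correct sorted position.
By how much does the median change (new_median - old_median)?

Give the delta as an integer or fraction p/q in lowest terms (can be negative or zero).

Answer: -2

Derivation:
Old median = 11
After inserting x = -10: new sorted = [-10, -3, 5, 6, 7, 11, 14, 18, 25, 26]
New median = 9
Delta = 9 - 11 = -2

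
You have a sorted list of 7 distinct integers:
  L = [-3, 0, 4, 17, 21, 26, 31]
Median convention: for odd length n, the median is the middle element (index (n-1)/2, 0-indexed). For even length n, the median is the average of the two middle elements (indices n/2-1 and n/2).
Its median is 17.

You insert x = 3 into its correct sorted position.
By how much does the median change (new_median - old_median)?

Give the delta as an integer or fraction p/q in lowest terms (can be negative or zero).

Answer: -13/2

Derivation:
Old median = 17
After inserting x = 3: new sorted = [-3, 0, 3, 4, 17, 21, 26, 31]
New median = 21/2
Delta = 21/2 - 17 = -13/2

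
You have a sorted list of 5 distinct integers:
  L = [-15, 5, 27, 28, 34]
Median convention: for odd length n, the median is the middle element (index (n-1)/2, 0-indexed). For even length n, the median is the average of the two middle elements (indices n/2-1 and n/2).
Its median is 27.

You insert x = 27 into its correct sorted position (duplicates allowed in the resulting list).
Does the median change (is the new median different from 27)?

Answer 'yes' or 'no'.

Old median = 27
Insert x = 27
New median = 27
Changed? no

Answer: no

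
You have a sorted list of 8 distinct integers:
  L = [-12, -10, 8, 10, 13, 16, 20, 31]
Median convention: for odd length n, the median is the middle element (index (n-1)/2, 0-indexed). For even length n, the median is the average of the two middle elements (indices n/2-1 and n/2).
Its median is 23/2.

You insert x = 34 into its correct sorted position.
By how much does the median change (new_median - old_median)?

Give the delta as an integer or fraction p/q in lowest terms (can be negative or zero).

Old median = 23/2
After inserting x = 34: new sorted = [-12, -10, 8, 10, 13, 16, 20, 31, 34]
New median = 13
Delta = 13 - 23/2 = 3/2

Answer: 3/2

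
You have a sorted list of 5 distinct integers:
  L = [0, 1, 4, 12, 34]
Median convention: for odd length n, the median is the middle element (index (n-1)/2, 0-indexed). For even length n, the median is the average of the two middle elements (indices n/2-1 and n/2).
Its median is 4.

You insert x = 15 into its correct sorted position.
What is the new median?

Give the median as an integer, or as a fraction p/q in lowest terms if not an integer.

Old list (sorted, length 5): [0, 1, 4, 12, 34]
Old median = 4
Insert x = 15
Old length odd (5). Middle was index 2 = 4.
New length even (6). New median = avg of two middle elements.
x = 15: 4 elements are < x, 1 elements are > x.
New sorted list: [0, 1, 4, 12, 15, 34]
New median = 8

Answer: 8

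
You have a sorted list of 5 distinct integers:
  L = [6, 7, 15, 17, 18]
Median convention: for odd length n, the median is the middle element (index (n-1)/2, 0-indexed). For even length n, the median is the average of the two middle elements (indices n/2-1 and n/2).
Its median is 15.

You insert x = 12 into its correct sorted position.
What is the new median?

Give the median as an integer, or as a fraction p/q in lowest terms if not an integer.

Old list (sorted, length 5): [6, 7, 15, 17, 18]
Old median = 15
Insert x = 12
Old length odd (5). Middle was index 2 = 15.
New length even (6). New median = avg of two middle elements.
x = 12: 2 elements are < x, 3 elements are > x.
New sorted list: [6, 7, 12, 15, 17, 18]
New median = 27/2

Answer: 27/2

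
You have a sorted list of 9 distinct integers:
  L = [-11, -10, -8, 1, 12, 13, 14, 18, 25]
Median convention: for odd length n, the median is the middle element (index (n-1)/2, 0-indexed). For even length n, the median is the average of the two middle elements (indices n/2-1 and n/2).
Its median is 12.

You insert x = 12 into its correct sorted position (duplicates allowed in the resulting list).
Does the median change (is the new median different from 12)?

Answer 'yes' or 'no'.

Old median = 12
Insert x = 12
New median = 12
Changed? no

Answer: no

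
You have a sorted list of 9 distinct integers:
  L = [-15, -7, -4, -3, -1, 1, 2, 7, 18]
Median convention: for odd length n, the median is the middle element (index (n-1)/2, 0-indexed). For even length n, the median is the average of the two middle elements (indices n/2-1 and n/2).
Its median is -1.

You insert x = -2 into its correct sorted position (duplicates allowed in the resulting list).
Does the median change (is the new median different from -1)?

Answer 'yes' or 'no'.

Old median = -1
Insert x = -2
New median = -3/2
Changed? yes

Answer: yes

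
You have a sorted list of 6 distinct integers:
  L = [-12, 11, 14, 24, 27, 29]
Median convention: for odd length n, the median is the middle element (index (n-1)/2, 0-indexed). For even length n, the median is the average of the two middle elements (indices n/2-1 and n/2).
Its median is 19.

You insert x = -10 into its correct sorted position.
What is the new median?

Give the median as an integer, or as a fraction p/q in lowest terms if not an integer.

Old list (sorted, length 6): [-12, 11, 14, 24, 27, 29]
Old median = 19
Insert x = -10
Old length even (6). Middle pair: indices 2,3 = 14,24.
New length odd (7). New median = single middle element.
x = -10: 1 elements are < x, 5 elements are > x.
New sorted list: [-12, -10, 11, 14, 24, 27, 29]
New median = 14

Answer: 14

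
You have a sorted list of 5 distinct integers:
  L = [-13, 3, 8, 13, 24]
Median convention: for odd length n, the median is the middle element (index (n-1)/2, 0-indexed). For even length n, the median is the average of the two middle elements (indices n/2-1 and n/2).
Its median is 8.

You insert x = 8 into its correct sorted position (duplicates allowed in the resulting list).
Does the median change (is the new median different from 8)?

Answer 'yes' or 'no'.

Answer: no

Derivation:
Old median = 8
Insert x = 8
New median = 8
Changed? no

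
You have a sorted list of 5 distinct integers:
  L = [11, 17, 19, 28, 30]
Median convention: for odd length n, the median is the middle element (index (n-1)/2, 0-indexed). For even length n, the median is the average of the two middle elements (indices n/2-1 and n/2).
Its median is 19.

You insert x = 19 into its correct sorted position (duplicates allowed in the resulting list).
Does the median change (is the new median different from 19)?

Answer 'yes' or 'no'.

Old median = 19
Insert x = 19
New median = 19
Changed? no

Answer: no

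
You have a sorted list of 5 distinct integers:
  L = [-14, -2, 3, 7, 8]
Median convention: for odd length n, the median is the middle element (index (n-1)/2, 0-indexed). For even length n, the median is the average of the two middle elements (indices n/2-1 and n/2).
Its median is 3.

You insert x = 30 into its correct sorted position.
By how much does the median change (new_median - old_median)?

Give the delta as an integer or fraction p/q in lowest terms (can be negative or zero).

Answer: 2

Derivation:
Old median = 3
After inserting x = 30: new sorted = [-14, -2, 3, 7, 8, 30]
New median = 5
Delta = 5 - 3 = 2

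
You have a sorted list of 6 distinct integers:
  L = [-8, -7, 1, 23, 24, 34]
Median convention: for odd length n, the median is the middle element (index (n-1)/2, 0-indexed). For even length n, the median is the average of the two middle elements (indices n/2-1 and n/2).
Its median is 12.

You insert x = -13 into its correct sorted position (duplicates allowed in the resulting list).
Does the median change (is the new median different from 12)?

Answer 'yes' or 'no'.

Answer: yes

Derivation:
Old median = 12
Insert x = -13
New median = 1
Changed? yes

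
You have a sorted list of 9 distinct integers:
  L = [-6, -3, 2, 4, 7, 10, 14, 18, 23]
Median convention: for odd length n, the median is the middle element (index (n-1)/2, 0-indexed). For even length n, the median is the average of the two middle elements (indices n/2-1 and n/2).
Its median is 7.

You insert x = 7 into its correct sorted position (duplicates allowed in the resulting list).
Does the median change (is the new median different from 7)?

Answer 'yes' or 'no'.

Answer: no

Derivation:
Old median = 7
Insert x = 7
New median = 7
Changed? no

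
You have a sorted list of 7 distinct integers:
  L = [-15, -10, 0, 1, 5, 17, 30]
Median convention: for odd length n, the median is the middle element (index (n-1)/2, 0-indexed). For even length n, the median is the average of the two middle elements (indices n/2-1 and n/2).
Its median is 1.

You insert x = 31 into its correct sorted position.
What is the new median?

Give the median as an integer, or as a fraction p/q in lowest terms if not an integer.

Old list (sorted, length 7): [-15, -10, 0, 1, 5, 17, 30]
Old median = 1
Insert x = 31
Old length odd (7). Middle was index 3 = 1.
New length even (8). New median = avg of two middle elements.
x = 31: 7 elements are < x, 0 elements are > x.
New sorted list: [-15, -10, 0, 1, 5, 17, 30, 31]
New median = 3

Answer: 3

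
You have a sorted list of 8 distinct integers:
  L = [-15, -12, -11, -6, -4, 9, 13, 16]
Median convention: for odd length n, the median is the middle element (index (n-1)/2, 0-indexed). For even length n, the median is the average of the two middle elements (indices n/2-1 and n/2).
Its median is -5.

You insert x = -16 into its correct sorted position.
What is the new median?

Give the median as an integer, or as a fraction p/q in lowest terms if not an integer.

Old list (sorted, length 8): [-15, -12, -11, -6, -4, 9, 13, 16]
Old median = -5
Insert x = -16
Old length even (8). Middle pair: indices 3,4 = -6,-4.
New length odd (9). New median = single middle element.
x = -16: 0 elements are < x, 8 elements are > x.
New sorted list: [-16, -15, -12, -11, -6, -4, 9, 13, 16]
New median = -6

Answer: -6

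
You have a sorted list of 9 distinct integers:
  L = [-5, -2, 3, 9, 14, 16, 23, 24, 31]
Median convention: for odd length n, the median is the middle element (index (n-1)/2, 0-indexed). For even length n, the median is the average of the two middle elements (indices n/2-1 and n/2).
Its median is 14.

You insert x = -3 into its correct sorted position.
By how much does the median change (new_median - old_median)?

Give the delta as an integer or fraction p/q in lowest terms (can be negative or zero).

Old median = 14
After inserting x = -3: new sorted = [-5, -3, -2, 3, 9, 14, 16, 23, 24, 31]
New median = 23/2
Delta = 23/2 - 14 = -5/2

Answer: -5/2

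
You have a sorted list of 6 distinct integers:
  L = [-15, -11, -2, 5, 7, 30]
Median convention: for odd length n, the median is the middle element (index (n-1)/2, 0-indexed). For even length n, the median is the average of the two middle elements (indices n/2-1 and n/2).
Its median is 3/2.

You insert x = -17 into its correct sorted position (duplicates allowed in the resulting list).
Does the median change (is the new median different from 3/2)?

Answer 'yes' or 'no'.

Answer: yes

Derivation:
Old median = 3/2
Insert x = -17
New median = -2
Changed? yes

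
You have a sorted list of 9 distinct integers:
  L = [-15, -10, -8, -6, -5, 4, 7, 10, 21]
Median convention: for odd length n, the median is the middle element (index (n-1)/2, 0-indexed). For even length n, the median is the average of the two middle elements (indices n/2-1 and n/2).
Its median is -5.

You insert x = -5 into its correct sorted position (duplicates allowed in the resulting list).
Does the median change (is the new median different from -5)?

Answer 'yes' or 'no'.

Old median = -5
Insert x = -5
New median = -5
Changed? no

Answer: no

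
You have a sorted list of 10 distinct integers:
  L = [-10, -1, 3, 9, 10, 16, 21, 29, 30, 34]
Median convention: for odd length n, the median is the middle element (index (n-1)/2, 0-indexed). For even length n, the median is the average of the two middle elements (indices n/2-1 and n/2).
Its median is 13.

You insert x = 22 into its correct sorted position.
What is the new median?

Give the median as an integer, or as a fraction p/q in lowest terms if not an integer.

Answer: 16

Derivation:
Old list (sorted, length 10): [-10, -1, 3, 9, 10, 16, 21, 29, 30, 34]
Old median = 13
Insert x = 22
Old length even (10). Middle pair: indices 4,5 = 10,16.
New length odd (11). New median = single middle element.
x = 22: 7 elements are < x, 3 elements are > x.
New sorted list: [-10, -1, 3, 9, 10, 16, 21, 22, 29, 30, 34]
New median = 16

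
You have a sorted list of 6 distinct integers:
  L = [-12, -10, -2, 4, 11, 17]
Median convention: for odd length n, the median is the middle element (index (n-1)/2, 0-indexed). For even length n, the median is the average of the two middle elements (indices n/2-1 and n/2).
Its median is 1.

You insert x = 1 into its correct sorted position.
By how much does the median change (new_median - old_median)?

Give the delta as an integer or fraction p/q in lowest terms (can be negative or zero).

Answer: 0

Derivation:
Old median = 1
After inserting x = 1: new sorted = [-12, -10, -2, 1, 4, 11, 17]
New median = 1
Delta = 1 - 1 = 0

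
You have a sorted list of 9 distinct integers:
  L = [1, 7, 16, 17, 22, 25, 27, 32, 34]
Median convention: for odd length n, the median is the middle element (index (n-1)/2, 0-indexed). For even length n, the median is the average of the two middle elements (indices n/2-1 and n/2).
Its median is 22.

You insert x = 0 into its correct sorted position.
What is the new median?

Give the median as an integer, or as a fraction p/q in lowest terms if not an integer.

Answer: 39/2

Derivation:
Old list (sorted, length 9): [1, 7, 16, 17, 22, 25, 27, 32, 34]
Old median = 22
Insert x = 0
Old length odd (9). Middle was index 4 = 22.
New length even (10). New median = avg of two middle elements.
x = 0: 0 elements are < x, 9 elements are > x.
New sorted list: [0, 1, 7, 16, 17, 22, 25, 27, 32, 34]
New median = 39/2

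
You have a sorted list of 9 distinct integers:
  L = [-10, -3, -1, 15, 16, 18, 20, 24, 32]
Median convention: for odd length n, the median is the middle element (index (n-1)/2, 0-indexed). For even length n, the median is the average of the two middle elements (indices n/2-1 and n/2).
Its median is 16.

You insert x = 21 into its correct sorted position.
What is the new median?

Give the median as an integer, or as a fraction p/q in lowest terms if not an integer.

Answer: 17

Derivation:
Old list (sorted, length 9): [-10, -3, -1, 15, 16, 18, 20, 24, 32]
Old median = 16
Insert x = 21
Old length odd (9). Middle was index 4 = 16.
New length even (10). New median = avg of two middle elements.
x = 21: 7 elements are < x, 2 elements are > x.
New sorted list: [-10, -3, -1, 15, 16, 18, 20, 21, 24, 32]
New median = 17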